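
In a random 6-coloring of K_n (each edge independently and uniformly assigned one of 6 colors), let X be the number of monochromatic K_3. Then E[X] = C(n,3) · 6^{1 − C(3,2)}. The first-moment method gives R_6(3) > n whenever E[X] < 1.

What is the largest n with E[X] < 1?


We need C(n, 3) · 6^{1 − 3} < 1, i.e. C(n, 3) < 6^{3 − 1} = 36.
Check values of n near the boundary:
  n = 3: C(3, 3) = 1; 1 < 36? YES
  n = 4: C(4, 3) = 4; 4 < 36? YES
  n = 5: C(5, 3) = 10; 10 < 36? YES
  n = 6: C(6, 3) = 20; 20 < 36? YES
  n = 7: C(7, 3) = 35; 35 < 36? YES
  n = 8: C(8, 3) = 56; 56 < 36? NO
The largest n with C(n, 3) < 36 is n = 7 (where E[X] = 35/36 ≈ 0.972222). Hence R_6(3) > 7, i.e. R_6(3) ≥ 8.

Largest n = 7; hence R_6(3) > 7.


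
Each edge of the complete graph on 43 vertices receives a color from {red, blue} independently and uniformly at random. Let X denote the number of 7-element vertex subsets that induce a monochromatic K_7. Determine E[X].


Let X = Σ_S X_S over the C(43, 7) = 32224114 subsets S of size 7, where X_S = 1 if the K_7 on S is monochromatic.
For a fixed S, the K_7 on S has C(7, 2) = 21 edges. P[all 21 edges red] = (1/2)^21, and likewise for blue, so P[monochromatic] = 2·(1/2)^21 = 2^{1 − 21} = 1/1048576.
By linearity of expectation: E[X] = C(43, 7) · 2^{1 − 21} = 32224114 · 1/1048576 = 16112057/524288.
Numerically: E[X] ≈ 30.731.

E[X] = C(43,7)·2^(1−C(7,2)) = 16112057/524288 ≈ 30.731.


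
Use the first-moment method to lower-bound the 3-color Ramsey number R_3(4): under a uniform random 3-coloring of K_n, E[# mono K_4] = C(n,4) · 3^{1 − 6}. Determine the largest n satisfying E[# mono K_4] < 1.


We need C(n, 4) · 3^{1 − 6} < 1, i.e. C(n, 4) < 3^{6 − 1} = 243.
Check values of n near the boundary:
  n = 9: C(9, 4) = 126; 126 < 243? YES
  n = 10: C(10, 4) = 210; 210 < 243? YES
  n = 11: C(11, 4) = 330; 330 < 243? NO
  n = 12: C(12, 4) = 495; 495 < 243? NO
  n = 13: C(13, 4) = 715; 715 < 243? NO
The largest n with C(n, 4) < 243 is n = 10 (where E[X] = 70/81 ≈ 0.864198). Hence R_3(4) > 10, i.e. R_3(4) ≥ 11.

Largest n = 10; hence R_3(4) > 10.


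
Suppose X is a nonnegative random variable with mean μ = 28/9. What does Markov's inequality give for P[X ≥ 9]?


μ = E[X] = 28/9, a = 9.
Markov: P[X ≥ 9] ≤ μ/a = (28/9)/9 = 28/81.
Numerically: ≈ 0.346.
(Since a = 9 > μ = 3.111, the bound 28/81 is < 1 and informative.)

P[X ≥ 9] ≤ 28/81 ≈ 0.346.


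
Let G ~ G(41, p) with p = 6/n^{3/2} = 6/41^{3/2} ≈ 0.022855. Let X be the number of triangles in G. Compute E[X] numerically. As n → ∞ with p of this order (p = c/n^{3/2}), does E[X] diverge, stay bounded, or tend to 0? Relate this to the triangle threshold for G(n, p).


Number of potential triangles: C(41, 3) = 10660.
Each occurs with probability p³ ≈ (0.022855)³ ≈ 1.1937858e-05.
By linearity: E[X] = C(41, 3)·p³ ≈ 10660 · 1.1937858e-05 ≈ 0.12726.
Since α = 3/2 > 1, p = c/n^{3/2} = o(1/n) is below the triangle threshold p ~ 1/n. Asymptotically E[X] ~ (c³/6)·n^{3(1−α)} = (6³/6)·n^{-1.5} → 0, so by Markov's inequality G has no triangles w.h.p.

E[X] ≈ 0.12726; in regime p = Θ(1/n^{3/2}) E[X] tends to 0 (below the triangle threshold p ~ 1/n).


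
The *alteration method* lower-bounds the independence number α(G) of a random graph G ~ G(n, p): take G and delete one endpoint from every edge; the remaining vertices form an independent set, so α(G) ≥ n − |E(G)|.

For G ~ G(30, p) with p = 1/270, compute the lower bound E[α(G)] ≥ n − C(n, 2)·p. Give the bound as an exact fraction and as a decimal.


E[|E(G)|] = C(30, 2)·p = 435 · (1/270) = 29/18.
E[α(G)] ≥ n − E[|E(G)|] = 30 − 29/18 = 511/18.
Numerically: ≈ 28.3889.
(This is only a lower bound; the true E[α(G)] may be larger.)

E[α(G)] ≥ 511/18 ≈ 28.3889.


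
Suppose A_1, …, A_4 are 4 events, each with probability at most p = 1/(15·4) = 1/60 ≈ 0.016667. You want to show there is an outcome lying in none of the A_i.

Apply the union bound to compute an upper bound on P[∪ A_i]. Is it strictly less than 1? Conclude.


Union bound: P[∪_{i=1}^{4} A_i] ≤ Σ_i P[A_i] ≤ 4·p = 4·(1/60) = 1/15.
Numerically: 1/15 ≈ 0.066667.
Is 1/15 < 1? YES.
Since P[∪ A_i] ≤ 1/15 < 1, the complement has P[∩ A_i^c] ≥ 1 − 1/15 = 14/15 > 0, so some outcome avoids every A_i.

4·p = 1/15 ≈ 0.066667; existence CERTIFIED by the union bound.


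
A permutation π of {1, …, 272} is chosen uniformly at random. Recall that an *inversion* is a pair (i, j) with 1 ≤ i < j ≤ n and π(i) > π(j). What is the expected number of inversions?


Write X = Σ X_I over the C(272, 2) = 36856 pairs i < j, with X_I the indicator of one inversion.
There are 36856 indicators.
For each fixed pair i < j, the values π(i) and π(j) are two distinct elements of {1, …, 272} in uniformly random order; by symmetry P[π(i) > π(j)] = 1/2.
By linearity: E[X] = 36856 · (1/2) = C(272, 2) · (1/2) = 36856/2 = 18428 ≈ 18428.000.

E[X] = 18428 = 18428.000.


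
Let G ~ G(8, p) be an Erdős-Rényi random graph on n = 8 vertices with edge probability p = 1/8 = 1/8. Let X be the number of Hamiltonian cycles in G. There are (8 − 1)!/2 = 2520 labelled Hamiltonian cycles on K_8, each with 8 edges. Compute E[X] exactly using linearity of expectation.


K_8 has (8 − 1)!/2 = 2520 labelled Hamiltonian cycles.
For each such Hamiltonian cycle H, let X_H = 1 if all 8 edges of H are present in G. Then P[X_H = 1] = p^{8} = (1/8)^{8} = 1/16777216.
Summing the indicators: E[X] = Σ_H E[X_H] = 2520 · p^{8} = 2520 · 1/16777216 = 315/2097152.
Numerically: E[X] ≈ 0.000150204.

E[X] = 2520 · (1/8)^{8} = 315/2097152 ≈ 0.000150204.


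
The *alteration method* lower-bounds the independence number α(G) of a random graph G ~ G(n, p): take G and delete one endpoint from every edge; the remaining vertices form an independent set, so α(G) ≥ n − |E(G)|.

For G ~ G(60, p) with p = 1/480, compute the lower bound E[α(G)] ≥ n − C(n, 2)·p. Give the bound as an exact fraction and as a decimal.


E[|E(G)|] = C(60, 2)·p = 1770 · (1/480) = 59/16.
E[α(G)] ≥ n − E[|E(G)|] = 60 − 59/16 = 901/16.
Numerically: ≈ 56.31250.
(This is only a lower bound; the true E[α(G)] may be larger.)

E[α(G)] ≥ 901/16 ≈ 56.31250.


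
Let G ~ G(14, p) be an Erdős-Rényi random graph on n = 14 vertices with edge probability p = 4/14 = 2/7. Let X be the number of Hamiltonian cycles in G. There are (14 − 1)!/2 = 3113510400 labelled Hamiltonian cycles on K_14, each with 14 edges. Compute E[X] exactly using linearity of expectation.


K_14 has (14 − 1)!/2 = 3113510400 labelled Hamiltonian cycles.
For each such Hamiltonian cycle H, let X_H = 1 if all 14 edges of H are present in G. Then P[X_H = 1] = p^{14} = (2/7)^{14} = 16384/678223072849.
Summing the indicators: E[X] = Σ_H E[X_H] = 3113510400 · p^{14} = 3113510400 · 16384/678223072849 = 7287393484800/96889010407.
Numerically: E[X] ≈ 75.21.

E[X] = 3113510400 · (2/7)^{14} = 7287393484800/96889010407 ≈ 75.21.


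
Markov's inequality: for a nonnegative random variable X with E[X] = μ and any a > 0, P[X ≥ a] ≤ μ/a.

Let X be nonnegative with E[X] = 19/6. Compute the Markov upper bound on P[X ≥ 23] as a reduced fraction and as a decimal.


μ = E[X] = 19/6, a = 23.
Markov: P[X ≥ 23] ≤ μ/a = (19/6)/23 = 19/138.
Numerically: ≈ 0.138.
(Since a = 23 > μ = 3.167, the bound 19/138 is < 1 and informative.)

P[X ≥ 23] ≤ 19/138 ≈ 0.138.


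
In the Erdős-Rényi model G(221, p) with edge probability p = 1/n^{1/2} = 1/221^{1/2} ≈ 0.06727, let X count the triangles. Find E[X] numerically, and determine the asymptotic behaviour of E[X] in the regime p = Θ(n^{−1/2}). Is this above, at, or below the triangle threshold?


Number of potential triangles: C(221, 3) = 1774630.
Each occurs with probability p³ ≈ (0.06727)³ ≈ 3.043768e-04.
By linearity: E[X] = C(221, 3)·p³ ≈ 1774630 · 3.043768e-04 ≈ 540.1563.
Since α = 1/2 < 1, p = c/n^{1/2} ≫ 1/n is above the triangle threshold p ~ 1/n. Asymptotically E[X] ~ (c³/6)·n^{3(1−α)} = (1³/6)·n^{1.5} → ∞; triangles are abundant w.h.p.

E[X] ≈ 540.1563; in regime p = Θ(1/n^{1/2}) E[X] diverges (above the triangle threshold p ~ 1/n).


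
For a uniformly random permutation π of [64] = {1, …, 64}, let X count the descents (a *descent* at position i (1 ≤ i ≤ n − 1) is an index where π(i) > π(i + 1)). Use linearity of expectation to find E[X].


Write X = Σ X_I over i = 1, …, 63, with X_I the indicator of one descent.
There are 63 indicators.
For each fixed i, the pair (π(i), π(i+1)) is a uniformly random ordered pair of distinct values from {1, …, 64}; by symmetry P[π(i) > π(i+1)] = 1/2.
By linearity: E[X] = 63 · (1/2) = (64 − 1) · (1/2) = 63/2 ≈ 31.5000.

E[X] = 63/2 = 31.5000.


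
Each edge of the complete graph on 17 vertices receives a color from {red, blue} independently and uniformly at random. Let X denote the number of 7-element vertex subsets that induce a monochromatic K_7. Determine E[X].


Let X = Σ_S X_S over the C(17, 7) = 19448 subsets S of size 7, where X_S = 1 if the K_7 on S is monochromatic.
For a fixed S, the K_7 on S has C(7, 2) = 21 edges. P[all 21 edges red] = (1/2)^21, and likewise for blue, so P[monochromatic] = 2·(1/2)^21 = 2^{1 − 21} = 1/1048576.
Summing: E[X] = C(17, 7) · 2^{1 − 21} = 19448 · 1/1048576 = 2431/131072.
Numerically: E[X] ≈ 0.01855.

E[X] = C(17,7)·2^(1−C(7,2)) = 2431/131072 ≈ 0.01855.


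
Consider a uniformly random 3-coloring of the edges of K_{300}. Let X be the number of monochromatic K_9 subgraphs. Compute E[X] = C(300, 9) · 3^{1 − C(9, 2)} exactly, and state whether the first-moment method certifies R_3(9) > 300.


E[X] = C(300, 9) · 3^{1 − 36} = 48052241692154700 · 3^{−35} = 48052241692154700/50031545098999707.
As a reduced fraction: E[X] = 16017413897384900/16677181699666569 ≈ 0.9604.
Is E[X] < 1? YES.
Since E[X] < 1, there exists a 3-coloring of K_{300} with no monochromatic K_9; hence R_3(9) > 300.

E[X] = 16017413897384900/16677181699666569 ≈ 0.9604; E[X] < 1, so R_3(9) > 300.


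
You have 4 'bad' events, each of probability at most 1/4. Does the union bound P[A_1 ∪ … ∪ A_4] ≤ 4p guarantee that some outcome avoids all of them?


Union bound: P[∪_{i=1}^{4} A_i] ≤ Σ_i P[A_i] ≤ 4·p = 4·(1/4) = 1.
Numerically: 1 ≈ 1.0000000.
Is 1 < 1? NO.
Since the bound 1 is ≥ 1, the union bound is uninformative here; it does NOT by itself certify existence.

4·p = 1 ≈ 1.0000000; existence NOT certified by the union bound.


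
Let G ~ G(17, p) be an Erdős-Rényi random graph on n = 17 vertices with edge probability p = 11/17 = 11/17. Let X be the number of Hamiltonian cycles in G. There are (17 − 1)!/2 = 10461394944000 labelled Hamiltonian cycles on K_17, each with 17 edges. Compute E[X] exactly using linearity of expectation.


K_17 has (17 − 1)!/2 = 10461394944000 labelled Hamiltonian cycles.
For each such Hamiltonian cycle H, let X_H = 1 if all 17 edges of H are present in G. Then P[X_H = 1] = p^{17} = (11/17)^{17} = 505447028499293771/827240261886336764177.
By linearity: E[X] = Σ_H E[X_H] = 10461394944000 · p^{17} = 10461394944000 · 505447028499293771/827240261886336764177 = 5287680988402335763510093824000/827240261886336764177.
Numerically: E[X] ≈ 6.39e+09.

E[X] = 10461394944000 · (11/17)^{17} = 5287680988402335763510093824000/827240261886336764177 ≈ 6.39e+09.


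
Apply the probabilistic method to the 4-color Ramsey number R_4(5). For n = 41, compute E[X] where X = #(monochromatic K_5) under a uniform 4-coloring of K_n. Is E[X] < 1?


E[X] = C(41, 5) · 4^{1 − 10} = 749398 · 4^{−9} = 749398/262144.
As a reduced fraction: E[X] = 374699/131072 ≈ 2.8587265.
Is E[X] < 1? NO.
Since E[X] ≥ 1, the first-moment bound is inconclusive at n = 41; it does NOT by itself certify R_4(5) > 41.

E[X] = 374699/131072 ≈ 2.8587265; E[X] ≥ 1; first-moment method inconclusive here.


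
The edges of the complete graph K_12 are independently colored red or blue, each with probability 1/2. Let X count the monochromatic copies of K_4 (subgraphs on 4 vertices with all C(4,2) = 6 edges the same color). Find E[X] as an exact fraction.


Let X = Σ_S X_S over the C(12, 4) = 495 subsets S of size 4, where X_S = 1 if the K_4 on S is monochromatic.
For a fixed S, the K_4 on S has C(4, 2) = 6 edges. P[all 6 edges red] = (1/2)^6, and likewise for blue, so P[monochromatic] = 2·(1/2)^6 = 2^{1 − 6} = 1/32.
By linearity: E[X] = C(12, 4) · 2^{1 − 6} = 495 · 1/32 = 495/32.
Numerically: E[X] ≈ 15.46875.

E[X] = C(12,4)·2^(1−C(4,2)) = 495/32 ≈ 15.46875.


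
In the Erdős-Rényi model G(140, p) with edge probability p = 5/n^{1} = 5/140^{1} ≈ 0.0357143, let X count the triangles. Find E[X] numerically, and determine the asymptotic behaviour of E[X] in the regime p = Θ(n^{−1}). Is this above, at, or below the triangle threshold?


Number of potential triangles: C(140, 3) = 447580.
Each occurs with probability p³ ≈ (0.0357143)³ ≈ 4.55539359e-05.
By linearity: E[X] = C(140, 3)·p³ ≈ 447580 · 4.55539359e-05 ≈ 20.389031.
Here α = 1, so p = 5/n is exactly at the triangle threshold p ~ 1/n. Asymptotically E[X] → c³/6 = 5³/6 = 125/6 ≈ 20.833333, a bounded constant. In this regime the triangle count is asymptotically Poisson(c³/6).

E[X] ≈ 20.389031; in regime p = Θ(1/n^{1}) E[X] stays bounded (at the triangle threshold p ~ 1/n).


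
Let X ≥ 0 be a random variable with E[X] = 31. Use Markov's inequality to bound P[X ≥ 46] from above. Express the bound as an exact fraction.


μ = E[X] = 31, a = 46.
Markov: P[X ≥ 46] ≤ μ/a = (31)/46 = 31/46.
Numerically: ≈ 0.673913.
(Since a = 46 > μ = 31.000000, the bound 31/46 is < 1 and informative.)

P[X ≥ 46] ≤ 31/46 ≈ 0.673913.


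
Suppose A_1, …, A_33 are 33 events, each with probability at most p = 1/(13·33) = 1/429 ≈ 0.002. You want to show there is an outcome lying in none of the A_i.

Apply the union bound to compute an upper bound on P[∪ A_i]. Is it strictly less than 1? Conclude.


Union bound: P[∪_{i=1}^{33} A_i] ≤ Σ_i P[A_i] ≤ 33·p = 33·(1/429) = 1/13.
Numerically: 1/13 ≈ 0.077.
Is 1/13 < 1? YES.
Since P[∪ A_i] ≤ 1/13 < 1, the complement has P[∩ A_i^c] ≥ 1 − 1/13 = 12/13 > 0, so some outcome avoids every A_i.

33·p = 1/13 ≈ 0.077; existence CERTIFIED by the union bound.


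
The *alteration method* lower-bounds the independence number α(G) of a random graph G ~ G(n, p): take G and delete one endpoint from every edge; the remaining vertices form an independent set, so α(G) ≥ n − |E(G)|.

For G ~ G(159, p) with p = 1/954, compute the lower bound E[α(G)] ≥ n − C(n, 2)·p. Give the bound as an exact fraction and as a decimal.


E[|E(G)|] = C(159, 2)·p = 12561 · (1/954) = 79/6.
E[α(G)] ≥ n − E[|E(G)|] = 159 − 79/6 = 875/6.
Numerically: ≈ 145.833.
(This is only a lower bound; the true E[α(G)] may be larger.)

E[α(G)] ≥ 875/6 ≈ 145.833.


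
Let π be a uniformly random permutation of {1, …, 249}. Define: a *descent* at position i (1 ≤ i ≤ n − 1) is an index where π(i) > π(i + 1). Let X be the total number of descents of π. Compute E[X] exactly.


Write X = Σ X_I over i = 1, …, 248, with X_I the indicator of one descent.
There are 248 indicators.
For each fixed i, the pair (π(i), π(i+1)) is a uniformly random ordered pair of distinct values from {1, …, 249}; by symmetry P[π(i) > π(i+1)] = 1/2.
By linearity: E[X] = 248 · (1/2) = (249 − 1) · (1/2) = 124 ≈ 124.0000.

E[X] = 124 = 124.0000.


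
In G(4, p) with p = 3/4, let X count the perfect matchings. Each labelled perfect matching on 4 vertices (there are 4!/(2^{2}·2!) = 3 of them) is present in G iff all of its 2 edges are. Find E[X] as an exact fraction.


K_4 has 4!/(2^{2}·2!) = 3 labelled perfect matchings.
For each such perfect matching H, let X_H = 1 if all 2 edges of H are present in G. Then P[X_H = 1] = p^{2} = (3/4)^{2} = 9/16.
By linearity: E[X] = Σ_H E[X_H] = 3 · p^{2} = 3 · 9/16 = 27/16.
Numerically: E[X] ≈ 1.6875.

E[X] = 3 · (3/4)^{2} = 27/16 ≈ 1.6875.


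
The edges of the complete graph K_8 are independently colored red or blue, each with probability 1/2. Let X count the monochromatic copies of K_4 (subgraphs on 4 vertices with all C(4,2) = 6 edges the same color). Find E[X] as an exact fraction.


Let X = Σ_S X_S over the C(8, 4) = 70 subsets S of size 4, where X_S = 1 if the K_4 on S is monochromatic.
For a fixed S, the K_4 on S has C(4, 2) = 6 edges. P[all 6 edges red] = (1/2)^6, and likewise for blue, so P[monochromatic] = 2·(1/2)^6 = 2^{1 − 6} = 1/32.
Summing: E[X] = C(8, 4) · 2^{1 − 6} = 70 · 1/32 = 35/16.
Numerically: E[X] ≈ 2.188.

E[X] = C(8,4)·2^(1−C(4,2)) = 35/16 ≈ 2.188.


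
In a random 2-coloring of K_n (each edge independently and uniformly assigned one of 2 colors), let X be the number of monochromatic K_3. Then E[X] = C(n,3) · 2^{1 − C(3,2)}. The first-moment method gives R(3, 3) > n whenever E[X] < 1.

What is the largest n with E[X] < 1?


We need C(n, 3) · 2^{1 − 3} < 1, i.e. C(n, 3) < 2^{3 − 1} = 4.
Check values of n near the boundary:
  n = 3: C(3, 3) = 1; 1 < 4? YES
  n = 4: C(4, 3) = 4; 4 < 4? NO
  n = 5: C(5, 3) = 10; 10 < 4? NO
  n = 6: C(6, 3) = 20; 20 < 4? NO
The largest n with C(n, 3) < 4 is n = 3 (where E[X] = 1/4 ≈ 0.250). Hence R(3, 3) > 3, i.e. R(3, 3) ≥ 4.

Largest n = 3; hence R(3, 3) > 3.


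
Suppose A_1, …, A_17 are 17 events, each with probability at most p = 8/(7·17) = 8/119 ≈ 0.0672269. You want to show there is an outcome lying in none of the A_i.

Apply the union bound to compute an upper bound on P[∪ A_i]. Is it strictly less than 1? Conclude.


Union bound: P[∪_{i=1}^{17} A_i] ≤ Σ_i P[A_i] ≤ 17·p = 17·(8/119) = 8/7.
Numerically: 8/7 ≈ 1.1428571.
Is 8/7 < 1? NO.
Since the bound 8/7 is ≥ 1, the union bound is uninformative here; it does NOT by itself certify existence.

17·p = 8/7 ≈ 1.1428571; existence NOT certified by the union bound.


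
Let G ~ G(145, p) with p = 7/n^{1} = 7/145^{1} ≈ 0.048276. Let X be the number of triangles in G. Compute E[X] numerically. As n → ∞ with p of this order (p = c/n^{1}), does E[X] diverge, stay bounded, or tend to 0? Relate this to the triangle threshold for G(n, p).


Number of potential triangles: C(145, 3) = 497640.
Each occurs with probability p³ ≈ (0.048276)³ ≈ 1.1250974e-04.
By linearity: E[X] = C(145, 3)·p³ ≈ 497640 · 1.1250974e-04 ≈ 55.98935.
Here α = 1, so p = 7/n is exactly at the triangle threshold p ~ 1/n. Asymptotically E[X] → c³/6 = 7³/6 = 343/6 ≈ 57.16667, a bounded constant. In this regime the triangle count is asymptotically Poisson(c³/6).

E[X] ≈ 55.98935; in regime p = Θ(1/n^{1}) E[X] stays bounded (at the triangle threshold p ~ 1/n).


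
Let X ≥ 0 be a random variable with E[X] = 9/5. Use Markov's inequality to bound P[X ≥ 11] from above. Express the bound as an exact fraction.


μ = E[X] = 9/5, a = 11.
Markov: P[X ≥ 11] ≤ μ/a = (9/5)/11 = 9/55.
Numerically: ≈ 0.163636.
(Since a = 11 > μ = 1.800000, the bound 9/55 is < 1 and informative.)

P[X ≥ 11] ≤ 9/55 ≈ 0.163636.


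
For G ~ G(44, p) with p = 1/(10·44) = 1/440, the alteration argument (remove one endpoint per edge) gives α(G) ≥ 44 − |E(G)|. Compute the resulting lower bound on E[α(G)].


E[|E(G)|] = C(44, 2)·p = 946 · (1/440) = 43/20.
E[α(G)] ≥ n − E[|E(G)|] = 44 − 43/20 = 837/20.
Numerically: ≈ 41.850000.
(This is only a lower bound; the true E[α(G)] may be larger.)

E[α(G)] ≥ 837/20 ≈ 41.850000.


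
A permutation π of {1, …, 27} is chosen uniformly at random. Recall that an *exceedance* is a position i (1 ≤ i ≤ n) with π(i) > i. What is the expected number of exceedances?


Write X = Σ_{i=1}^{27} X_i, where X_i = 1_{π(i) > i}.
For each fixed i, π(i) is uniform over {1, …, 27} (marginal of a uniform permutation), so P[π(i) > i] = (n − i)/n. Summing: Σ_{i=1}^{27} (n − i)/n = (0 + 1 + … + 26)/27 = 27(27 − 1)/(2·27) = (27 − 1)/2.
Hence E[X] = Σ_{i=1}^{27} (27 − i)/27 = 13 ≈ 13.00000.

E[X] = 13 = 13.00000.


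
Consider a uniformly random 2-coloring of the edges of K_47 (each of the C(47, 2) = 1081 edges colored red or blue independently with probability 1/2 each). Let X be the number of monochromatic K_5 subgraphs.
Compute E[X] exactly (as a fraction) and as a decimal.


Let X = Σ_S X_S over the C(47, 5) = 1533939 subsets S of size 5, where X_S = 1 if the K_5 on S is monochromatic.
For a fixed S, the K_5 on S has C(5, 2) = 10 edges. P[all 10 edges red] = (1/2)^10, and likewise for blue, so P[monochromatic] = 2·(1/2)^10 = 2^{1 − 10} = 1/512.
By linearity of expectation: E[X] = C(47, 5) · 2^{1 − 10} = 1533939 · 1/512 = 1533939/512.
Numerically: E[X] ≈ 2995.97461.

E[X] = C(47,5)·2^(1−C(5,2)) = 1533939/512 ≈ 2995.97461.


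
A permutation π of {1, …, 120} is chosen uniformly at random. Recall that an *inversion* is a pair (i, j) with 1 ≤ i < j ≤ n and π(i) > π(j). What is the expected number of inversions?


Write X = Σ X_I over the C(120, 2) = 7140 pairs i < j, with X_I the indicator of one inversion.
There are 7140 indicators.
For each fixed pair i < j, the values π(i) and π(j) are two distinct elements of {1, …, 120} in uniformly random order; by symmetry P[π(i) > π(j)] = 1/2.
By linearity: E[X] = 7140 · (1/2) = C(120, 2) · (1/2) = 7140/2 = 3570 ≈ 3570.00000.

E[X] = 3570 = 3570.00000.


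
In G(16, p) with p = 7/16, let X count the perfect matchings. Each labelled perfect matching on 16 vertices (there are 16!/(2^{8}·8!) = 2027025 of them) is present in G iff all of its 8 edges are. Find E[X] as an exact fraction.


K_16 has 16!/(2^{8}·8!) = 2027025 labelled perfect matchings.
For each such perfect matching H, let X_H = 1 if all 8 edges of H are present in G. Then P[X_H = 1] = p^{8} = (7/16)^{8} = 5764801/4294967296.
Summing the indicators: E[X] = Σ_H E[X_H] = 2027025 · p^{8} = 2027025 · 5764801/4294967296 = 11685395747025/4294967296.
Numerically: E[X] ≈ 2721.

E[X] = 2027025 · (7/16)^{8} = 11685395747025/4294967296 ≈ 2721.


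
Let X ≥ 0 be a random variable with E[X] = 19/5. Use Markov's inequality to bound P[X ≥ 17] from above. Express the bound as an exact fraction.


μ = E[X] = 19/5, a = 17.
Markov: P[X ≥ 17] ≤ μ/a = (19/5)/17 = 19/85.
Numerically: ≈ 0.224.
(Since a = 17 > μ = 3.800, the bound 19/85 is < 1 and informative.)

P[X ≥ 17] ≤ 19/85 ≈ 0.224.


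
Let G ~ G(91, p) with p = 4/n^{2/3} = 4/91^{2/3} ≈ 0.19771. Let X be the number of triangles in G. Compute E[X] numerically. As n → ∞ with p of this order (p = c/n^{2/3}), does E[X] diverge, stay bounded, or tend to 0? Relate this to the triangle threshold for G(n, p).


Number of potential triangles: C(91, 3) = 121485.
Each occurs with probability p³ ≈ (0.19771)³ ≈ 7.7285352e-03.
By linearity: E[X] = C(91, 3)·p³ ≈ 121485 · 7.7285352e-03 ≈ 938.90110.
Since α = 2/3 < 1, p = c/n^{2/3} ≫ 1/n is above the triangle threshold p ~ 1/n. Asymptotically E[X] ~ (c³/6)·n^{3(1−α)} = (4³/6)·n^{1} → ∞; triangles are abundant w.h.p.

E[X] ≈ 938.90110; in regime p = Θ(1/n^{2/3}) E[X] diverges (above the triangle threshold p ~ 1/n).


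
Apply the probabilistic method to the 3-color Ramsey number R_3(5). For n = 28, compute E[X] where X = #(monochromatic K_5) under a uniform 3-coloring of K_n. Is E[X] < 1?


E[X] = C(28, 5) · 3^{1 − 10} = 98280 · 3^{−9} = 98280/19683.
As a reduced fraction: E[X] = 3640/729 ≈ 4.9931413.
Is E[X] < 1? NO.
Since E[X] ≥ 1, the first-moment bound is inconclusive at n = 28; it does NOT by itself certify R_3(5) > 28.

E[X] = 3640/729 ≈ 4.9931413; E[X] ≥ 1; first-moment method inconclusive here.


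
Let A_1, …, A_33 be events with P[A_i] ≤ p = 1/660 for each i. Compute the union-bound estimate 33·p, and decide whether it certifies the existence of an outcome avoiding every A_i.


Union bound: P[∪_{i=1}^{33} A_i] ≤ Σ_i P[A_i] ≤ 33·p = 33·(1/660) = 1/20.
Numerically: 1/20 ≈ 0.050000.
Is 1/20 < 1? YES.
Since P[∪ A_i] ≤ 1/20 < 1, the complement has P[∩ A_i^c] ≥ 1 − 1/20 = 19/20 > 0, so some outcome avoids every A_i.

33·p = 1/20 ≈ 0.050000; existence CERTIFIED by the union bound.


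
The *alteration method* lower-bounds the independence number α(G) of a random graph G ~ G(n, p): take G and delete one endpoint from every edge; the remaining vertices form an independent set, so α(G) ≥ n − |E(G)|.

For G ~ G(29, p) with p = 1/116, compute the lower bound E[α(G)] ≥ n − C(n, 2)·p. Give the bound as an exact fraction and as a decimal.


E[|E(G)|] = C(29, 2)·p = 406 · (1/116) = 7/2.
E[α(G)] ≥ n − E[|E(G)|] = 29 − 7/2 = 51/2.
Numerically: ≈ 25.50000.
(This is only a lower bound; the true E[α(G)] may be larger.)

E[α(G)] ≥ 51/2 ≈ 25.50000.


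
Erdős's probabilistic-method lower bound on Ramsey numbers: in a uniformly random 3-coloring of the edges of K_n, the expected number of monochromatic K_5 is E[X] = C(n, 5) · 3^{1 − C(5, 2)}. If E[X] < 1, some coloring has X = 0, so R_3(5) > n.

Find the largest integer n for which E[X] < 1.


We need C(n, 5) · 3^{1 − 10} < 1, i.e. C(n, 5) < 3^{10 − 1} = 19683.
Check values of n near the boundary:
  n = 14: C(14, 5) = 2002; 2002 < 19683? YES
  n = 15: C(15, 5) = 3003; 3003 < 19683? YES
  n = 16: C(16, 5) = 4368; 4368 < 19683? YES
  n = 17: C(17, 5) = 6188; 6188 < 19683? YES
  n = 18: C(18, 5) = 8568; 8568 < 19683? YES
  n = 19: C(19, 5) = 11628; 11628 < 19683? YES
  n = 20: C(20, 5) = 15504; 15504 < 19683? YES
  n = 21: C(21, 5) = 20349; 20349 < 19683? NO
  n = 22: C(22, 5) = 26334; 26334 < 19683? NO
  n = 23: C(23, 5) = 33649; 33649 < 19683? NO
The largest n with C(n, 5) < 19683 is n = 20 (where E[X] = 5168/6561 ≈ 0.788). Hence R_3(5) > 20, i.e. R_3(5) ≥ 21.

Largest n = 20; hence R_3(5) > 20.


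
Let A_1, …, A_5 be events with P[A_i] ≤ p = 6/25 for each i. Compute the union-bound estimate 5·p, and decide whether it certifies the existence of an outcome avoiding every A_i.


Union bound: P[∪_{i=1}^{5} A_i] ≤ Σ_i P[A_i] ≤ 5·p = 5·(6/25) = 6/5.
Numerically: 6/5 ≈ 1.20000.
Is 6/5 < 1? NO.
Since the bound 6/5 is ≥ 1, the union bound is uninformative here; it does NOT by itself certify existence.

5·p = 6/5 ≈ 1.20000; existence NOT certified by the union bound.


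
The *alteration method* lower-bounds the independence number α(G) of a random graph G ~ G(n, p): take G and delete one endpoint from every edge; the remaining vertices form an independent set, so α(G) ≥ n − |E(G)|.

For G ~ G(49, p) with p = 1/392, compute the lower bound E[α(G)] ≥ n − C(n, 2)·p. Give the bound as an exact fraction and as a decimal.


E[|E(G)|] = C(49, 2)·p = 1176 · (1/392) = 3.
E[α(G)] ≥ n − E[|E(G)|] = 49 − 3 = 46.
Numerically: ≈ 46.00000.
(This is only a lower bound; the true E[α(G)] may be larger.)

E[α(G)] ≥ 46 ≈ 46.00000.


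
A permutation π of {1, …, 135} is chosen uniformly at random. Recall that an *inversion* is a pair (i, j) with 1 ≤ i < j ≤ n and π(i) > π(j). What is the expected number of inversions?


Write X = Σ X_I over the C(135, 2) = 9045 pairs i < j, with X_I the indicator of one inversion.
There are 9045 indicators.
For each fixed pair i < j, the values π(i) and π(j) are two distinct elements of {1, …, 135} in uniformly random order; by symmetry P[π(i) > π(j)] = 1/2.
By linearity: E[X] = 9045 · (1/2) = C(135, 2) · (1/2) = 9045/2 = 9045/2 ≈ 4522.500.

E[X] = 9045/2 = 4522.500.


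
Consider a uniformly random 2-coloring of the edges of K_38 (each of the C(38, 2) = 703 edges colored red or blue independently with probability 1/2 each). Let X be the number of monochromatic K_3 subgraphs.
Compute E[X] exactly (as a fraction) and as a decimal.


Let X = Σ_S X_S over the C(38, 3) = 8436 subsets S of size 3, where X_S = 1 if the K_3 on S is monochromatic.
For a fixed S, the K_3 on S has C(3, 2) = 3 edges. P[all 3 edges red] = (1/2)^3, and likewise for blue, so P[monochromatic] = 2·(1/2)^3 = 2^{1 − 3} = 1/4.
By linearity of expectation: E[X] = C(38, 3) · 2^{1 − 3} = 8436 · 1/4 = 2109.
Numerically: E[X] ≈ 2109.000000.

E[X] = C(38,3)·2^(1−C(3,2)) = 2109 ≈ 2109.000000.


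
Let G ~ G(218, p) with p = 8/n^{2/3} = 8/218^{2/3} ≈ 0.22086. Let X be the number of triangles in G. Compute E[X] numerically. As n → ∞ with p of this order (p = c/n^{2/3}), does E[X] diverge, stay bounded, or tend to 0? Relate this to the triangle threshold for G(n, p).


Number of potential triangles: C(218, 3) = 1703016.
Each occurs with probability p³ ≈ (0.22086)³ ≈ 1.0773504e-02.
By linearity: E[X] = C(218, 3)·p³ ≈ 1703016 · 1.0773504e-02 ≈ 18347.44954.
Since α = 2/3 < 1, p = c/n^{2/3} ≫ 1/n is above the triangle threshold p ~ 1/n. Asymptotically E[X] ~ (c³/6)·n^{3(1−α)} = (8³/6)·n^{1} → ∞; triangles are abundant w.h.p.

E[X] ≈ 18347.44954; in regime p = Θ(1/n^{2/3}) E[X] diverges (above the triangle threshold p ~ 1/n).


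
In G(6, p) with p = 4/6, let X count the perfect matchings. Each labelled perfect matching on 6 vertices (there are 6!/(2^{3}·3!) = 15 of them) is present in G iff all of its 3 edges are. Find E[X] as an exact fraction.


K_6 has 6!/(2^{3}·3!) = 15 labelled perfect matchings.
For each such perfect matching H, let X_H = 1 if all 3 edges of H are present in G. Then P[X_H = 1] = p^{3} = (2/3)^{3} = 8/27.
By linearity of expectation: E[X] = Σ_H E[X_H] = 15 · p^{3} = 15 · 8/27 = 40/9.
Numerically: E[X] ≈ 4.44.

E[X] = 15 · (2/3)^{3} = 40/9 ≈ 4.44.


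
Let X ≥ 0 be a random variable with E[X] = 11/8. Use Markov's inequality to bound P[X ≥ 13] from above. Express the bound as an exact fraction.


μ = E[X] = 11/8, a = 13.
Markov: P[X ≥ 13] ≤ μ/a = (11/8)/13 = 11/104.
Numerically: ≈ 0.1058.
(Since a = 13 > μ = 1.3750, the bound 11/104 is < 1 and informative.)

P[X ≥ 13] ≤ 11/104 ≈ 0.1058.


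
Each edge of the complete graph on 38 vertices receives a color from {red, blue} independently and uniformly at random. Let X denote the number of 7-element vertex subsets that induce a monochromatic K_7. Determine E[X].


Let X = Σ_S X_S over the C(38, 7) = 12620256 subsets S of size 7, where X_S = 1 if the K_7 on S is monochromatic.
For a fixed S, the K_7 on S has C(7, 2) = 21 edges. P[all 21 edges red] = (1/2)^21, and likewise for blue, so P[monochromatic] = 2·(1/2)^21 = 2^{1 − 21} = 1/1048576.
By linearity: E[X] = C(38, 7) · 2^{1 − 21} = 12620256 · 1/1048576 = 394383/32768.
Numerically: E[X] ≈ 12.0356.

E[X] = C(38,7)·2^(1−C(7,2)) = 394383/32768 ≈ 12.0356.


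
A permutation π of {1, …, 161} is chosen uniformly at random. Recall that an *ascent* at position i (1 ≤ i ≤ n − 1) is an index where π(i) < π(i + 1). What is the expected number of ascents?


Write X = Σ X_I over i = 1, …, 160, with X_I the indicator of one ascent.
There are 160 indicators.
For each fixed i, the pair (π(i), π(i+1)) is a uniformly random ordered pair of distinct values from {1, …, 161}; by symmetry P[π(i) < π(i+1)] = 1/2.
By linearity: E[X] = 160 · (1/2) = (161 − 1) · (1/2) = 80 ≈ 80.0000.

E[X] = 80 = 80.0000.


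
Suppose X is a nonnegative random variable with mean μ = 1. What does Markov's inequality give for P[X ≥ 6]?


μ = E[X] = 1, a = 6.
Markov: P[X ≥ 6] ≤ μ/a = (1)/6 = 1/6.
Numerically: ≈ 0.16667.
(Since a = 6 > μ = 1.00000, the bound 1/6 is < 1 and informative.)

P[X ≥ 6] ≤ 1/6 ≈ 0.16667.


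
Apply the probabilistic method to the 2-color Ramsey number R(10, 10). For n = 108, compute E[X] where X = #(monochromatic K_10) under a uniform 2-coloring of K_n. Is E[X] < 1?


E[X] = C(108, 10) · 2^{1 − 45} = 38722819230810 · 2^{−44} = 38722819230810/17592186044416.
As a reduced fraction: E[X] = 19361409615405/8796093022208 ≈ 2.201.
Is E[X] < 1? NO.
Since E[X] ≥ 1, the first-moment bound is inconclusive at n = 108; it does NOT by itself certify R(10, 10) > 108.

E[X] = 19361409615405/8796093022208 ≈ 2.201; E[X] ≥ 1; first-moment method inconclusive here.


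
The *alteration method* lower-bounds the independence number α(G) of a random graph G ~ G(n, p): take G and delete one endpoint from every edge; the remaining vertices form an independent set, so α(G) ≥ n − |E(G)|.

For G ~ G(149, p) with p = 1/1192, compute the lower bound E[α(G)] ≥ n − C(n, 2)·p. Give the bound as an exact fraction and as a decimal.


E[|E(G)|] = C(149, 2)·p = 11026 · (1/1192) = 37/4.
E[α(G)] ≥ n − E[|E(G)|] = 149 − 37/4 = 559/4.
Numerically: ≈ 139.75000.
(This is only a lower bound; the true E[α(G)] may be larger.)

E[α(G)] ≥ 559/4 ≈ 139.75000.


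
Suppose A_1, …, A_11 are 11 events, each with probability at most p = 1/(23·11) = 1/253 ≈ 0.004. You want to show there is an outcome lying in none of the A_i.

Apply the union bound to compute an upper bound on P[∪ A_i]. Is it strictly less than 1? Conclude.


Union bound: P[∪_{i=1}^{11} A_i] ≤ Σ_i P[A_i] ≤ 11·p = 11·(1/253) = 1/23.
Numerically: 1/23 ≈ 0.043.
Is 1/23 < 1? YES.
Since P[∪ A_i] ≤ 1/23 < 1, the complement has P[∩ A_i^c] ≥ 1 − 1/23 = 22/23 > 0, so some outcome avoids every A_i.

11·p = 1/23 ≈ 0.043; existence CERTIFIED by the union bound.


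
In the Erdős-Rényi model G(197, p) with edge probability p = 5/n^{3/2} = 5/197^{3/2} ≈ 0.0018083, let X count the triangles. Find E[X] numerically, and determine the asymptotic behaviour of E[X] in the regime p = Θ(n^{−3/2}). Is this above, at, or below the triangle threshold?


Number of potential triangles: C(197, 3) = 1254890.
Each occurs with probability p³ ≈ (0.0018083)³ ≈ 5.9130560e-09.
By linearity: E[X] = C(197, 3)·p³ ≈ 1254890 · 5.9130560e-09 ≈ 0.00742.
Since α = 3/2 > 1, p = c/n^{3/2} = o(1/n) is below the triangle threshold p ~ 1/n. Asymptotically E[X] ~ (c³/6)·n^{3(1−α)} = (5³/6)·n^{-1.5} → 0, so by Markov's inequality G has no triangles w.h.p.

E[X] ≈ 0.00742; in regime p = Θ(1/n^{3/2}) E[X] tends to 0 (below the triangle threshold p ~ 1/n).


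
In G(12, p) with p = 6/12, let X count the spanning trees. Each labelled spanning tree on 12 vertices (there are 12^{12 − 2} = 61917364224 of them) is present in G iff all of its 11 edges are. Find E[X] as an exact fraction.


K_12 has 12^{12 − 2} = 61917364224 labelled spanning trees.
For each such spanning tree H, let X_H = 1 if all 11 edges of H are present in G. Then P[X_H = 1] = p^{11} = (1/2)^{11} = 1/2048.
Summing the indicators: E[X] = Σ_H E[X_H] = 61917364224 · p^{11} = 61917364224 · 1/2048 = 30233088.
Numerically: E[X] ≈ 3.0233e+07.

E[X] = 61917364224 · (1/2)^{11} = 30233088 ≈ 3.0233e+07.


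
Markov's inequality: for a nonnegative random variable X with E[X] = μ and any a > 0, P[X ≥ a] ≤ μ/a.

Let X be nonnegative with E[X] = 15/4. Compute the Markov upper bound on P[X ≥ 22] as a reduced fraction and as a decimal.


μ = E[X] = 15/4, a = 22.
Markov: P[X ≥ 22] ≤ μ/a = (15/4)/22 = 15/88.
Numerically: ≈ 0.170455.
(Since a = 22 > μ = 3.750000, the bound 15/88 is < 1 and informative.)

P[X ≥ 22] ≤ 15/88 ≈ 0.170455.


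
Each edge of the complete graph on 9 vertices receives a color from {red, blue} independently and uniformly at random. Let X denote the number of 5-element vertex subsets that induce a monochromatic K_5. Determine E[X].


Let X = Σ_S X_S over the C(9, 5) = 126 subsets S of size 5, where X_S = 1 if the K_5 on S is monochromatic.
For a fixed S, the K_5 on S has C(5, 2) = 10 edges. P[all 10 edges red] = (1/2)^10, and likewise for blue, so P[monochromatic] = 2·(1/2)^10 = 2^{1 − 10} = 1/512.
Summing: E[X] = C(9, 5) · 2^{1 − 10} = 126 · 1/512 = 63/256.
Numerically: E[X] ≈ 0.24609.

E[X] = C(9,5)·2^(1−C(5,2)) = 63/256 ≈ 0.24609.


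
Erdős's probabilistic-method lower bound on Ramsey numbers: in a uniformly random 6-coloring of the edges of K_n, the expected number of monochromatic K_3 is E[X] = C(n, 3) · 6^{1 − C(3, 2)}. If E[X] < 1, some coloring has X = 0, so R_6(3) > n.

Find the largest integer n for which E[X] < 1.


We need C(n, 3) · 6^{1 − 3} < 1, i.e. C(n, 3) < 6^{3 − 1} = 36.
Check values of n near the boundary:
  n = 6: C(6, 3) = 20; 20 < 36? YES
  n = 7: C(7, 3) = 35; 35 < 36? YES
  n = 8: C(8, 3) = 56; 56 < 36? NO
  n = 9: C(9, 3) = 84; 84 < 36? NO
  n = 10: C(10, 3) = 120; 120 < 36? NO
The largest n with C(n, 3) < 36 is n = 7 (where E[X] = 35/36 ≈ 0.972). Hence R_6(3) > 7, i.e. R_6(3) ≥ 8.

Largest n = 7; hence R_6(3) > 7.


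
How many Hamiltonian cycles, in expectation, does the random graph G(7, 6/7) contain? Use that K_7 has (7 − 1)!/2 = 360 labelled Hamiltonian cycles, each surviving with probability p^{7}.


K_7 has (7 − 1)!/2 = 360 labelled Hamiltonian cycles.
For each such Hamiltonian cycle H, let X_H = 1 if all 7 edges of H are present in G. Then P[X_H = 1] = p^{7} = (6/7)^{7} = 279936/823543.
By linearity: E[X] = Σ_H E[X_H] = 360 · p^{7} = 360 · 279936/823543 = 100776960/823543.
Numerically: E[X] ≈ 122.37.

E[X] = 360 · (6/7)^{7} = 100776960/823543 ≈ 122.37.


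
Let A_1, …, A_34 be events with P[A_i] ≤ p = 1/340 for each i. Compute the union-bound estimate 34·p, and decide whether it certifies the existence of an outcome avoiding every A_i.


Union bound: P[∪_{i=1}^{34} A_i] ≤ Σ_i P[A_i] ≤ 34·p = 34·(1/340) = 1/10.
Numerically: 1/10 ≈ 0.1000.
Is 1/10 < 1? YES.
Since P[∪ A_i] ≤ 1/10 < 1, the complement has P[∩ A_i^c] ≥ 1 − 1/10 = 9/10 > 0, so some outcome avoids every A_i.

34·p = 1/10 ≈ 0.1000; existence CERTIFIED by the union bound.


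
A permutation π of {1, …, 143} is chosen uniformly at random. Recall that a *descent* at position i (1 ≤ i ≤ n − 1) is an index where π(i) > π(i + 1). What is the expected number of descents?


Write X = Σ X_I over i = 1, …, 142, with X_I the indicator of one descent.
There are 142 indicators.
For each fixed i, the pair (π(i), π(i+1)) is a uniformly random ordered pair of distinct values from {1, …, 143}; by symmetry P[π(i) > π(i+1)] = 1/2.
By linearity: E[X] = 142 · (1/2) = (143 − 1) · (1/2) = 71 ≈ 71.000.

E[X] = 71 = 71.000.


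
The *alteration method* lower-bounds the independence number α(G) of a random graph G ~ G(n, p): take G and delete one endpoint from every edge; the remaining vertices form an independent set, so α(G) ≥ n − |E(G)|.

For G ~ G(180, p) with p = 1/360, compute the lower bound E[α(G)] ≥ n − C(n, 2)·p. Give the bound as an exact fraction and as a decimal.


E[|E(G)|] = C(180, 2)·p = 16110 · (1/360) = 179/4.
E[α(G)] ≥ n − E[|E(G)|] = 180 − 179/4 = 541/4.
Numerically: ≈ 135.2500.
(This is only a lower bound; the true E[α(G)] may be larger.)

E[α(G)] ≥ 541/4 ≈ 135.2500.


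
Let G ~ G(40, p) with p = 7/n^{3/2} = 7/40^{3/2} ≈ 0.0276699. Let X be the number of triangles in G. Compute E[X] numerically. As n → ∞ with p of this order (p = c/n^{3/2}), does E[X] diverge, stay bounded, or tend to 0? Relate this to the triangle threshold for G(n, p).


Number of potential triangles: C(40, 3) = 9880.
Each occurs with probability p³ ≈ (0.0276699)³ ≈ 2.11847898e-05.
By linearity: E[X] = C(40, 3)·p³ ≈ 9880 · 2.11847898e-05 ≈ 0.209306.
Since α = 3/2 > 1, p = c/n^{3/2} = o(1/n) is below the triangle threshold p ~ 1/n. Asymptotically E[X] ~ (c³/6)·n^{3(1−α)} = (7³/6)·n^{-1.5} → 0, so by Markov's inequality G has no triangles w.h.p.

E[X] ≈ 0.209306; in regime p = Θ(1/n^{3/2}) E[X] tends to 0 (below the triangle threshold p ~ 1/n).


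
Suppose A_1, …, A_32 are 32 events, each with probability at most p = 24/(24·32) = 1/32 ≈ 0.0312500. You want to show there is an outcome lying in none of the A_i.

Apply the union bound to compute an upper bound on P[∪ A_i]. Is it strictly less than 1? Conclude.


Union bound: P[∪_{i=1}^{32} A_i] ≤ Σ_i P[A_i] ≤ 32·p = 32·(1/32) = 1.
Numerically: 1 ≈ 1.0000000.
Is 1 < 1? NO.
Since the bound 1 is ≥ 1, the union bound is uninformative here; it does NOT by itself certify existence.

32·p = 1 ≈ 1.0000000; existence NOT certified by the union bound.
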